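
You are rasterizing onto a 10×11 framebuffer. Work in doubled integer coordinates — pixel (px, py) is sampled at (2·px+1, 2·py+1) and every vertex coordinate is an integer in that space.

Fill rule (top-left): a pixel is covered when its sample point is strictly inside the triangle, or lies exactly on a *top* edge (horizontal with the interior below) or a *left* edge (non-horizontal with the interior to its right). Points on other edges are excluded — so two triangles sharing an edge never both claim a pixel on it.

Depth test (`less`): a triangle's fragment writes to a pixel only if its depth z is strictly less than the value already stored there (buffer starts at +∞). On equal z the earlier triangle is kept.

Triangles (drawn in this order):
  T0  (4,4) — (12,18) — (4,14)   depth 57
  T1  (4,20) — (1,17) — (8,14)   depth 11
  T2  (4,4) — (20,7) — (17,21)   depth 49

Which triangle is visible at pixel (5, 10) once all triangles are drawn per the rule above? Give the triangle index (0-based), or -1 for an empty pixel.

T0:
  2·area = 80
  edge (4, 4)→(12, 18): d=(8,14) right/bottom  bias=-1
  edge (12, 18)→(4, 14): d=(-8,-4) top-left  bias=+0
  edge (4, 14)→(4, 4): d=(0,-10) top-left  bias=+0
    (2,3)@(5, 7): e=[10,60,10] → #
    (3,3)@(7, 7): e=[-18,68,30] → ·
    (2,4)@(5, 9): e=[26,44,10] → #
    (3,4)@(7, 9): e=[-2,52,30] → ·
    (2,5)@(5, 11): e=[42,28,10] → #
    (3,5)@(7, 11): e=[14,36,30] → #
    (4,5)@(9, 11): e=[-14,44,50] → ·
    (2,6)@(5, 13): e=[58,12,10] → #
    (4,6)@(9, 13): e=[2,28,50] → #
    (5,6)@(11, 13): e=[-26,36,70] → ·
    (2,7)@(5, 15): e=[74,-4,10] → ·
    (3,7)@(7, 15): e=[46,4,30] → #
  covered (10 px):
    · · · · · · · · · ·
    · · · · · · · · · ·
    · · · · · · · · · ·
    · · # · · · · · · ·
    · · # · · · · · · ·
    · · # # · · · · · ·
    · · # # # · · · · ·
    · · · # # · · · · ·
    · · · · · # · · · ·
    · · · · · · · · · ·
    · · · · · · · · · ·
T1:
  2·area = 30
  edge (4, 20)→(1, 17): d=(-3,-3) top-left  bias=+0
  edge (1, 17)→(8, 14): d=(7,-3) top-left  bias=+0
  edge (8, 14)→(4, 20): d=(-4,6) right/bottom  bias=-1
    (7,5)@(15, 11): e=[60,0,-30] → ·  [on edge]
    (3,7)@(7, 15): e=[24,4,2] → #
    (4,7)@(9, 15): e=[30,10,-10] → ·
    (0,8)@(1, 17): e=[0,0,30] → #  [on edge]
    (1,8)@(3, 17): e=[6,6,18] → #
    (2,8)@(5, 17): e=[12,12,6] → #
    (3,8)@(7, 17): e=[18,18,-6] → ·
    (0,9)@(1, 19): e=[-6,14,22] → ·
    (1,9)@(3, 19): e=[0,20,10] → #  [on edge]
    (2,9)@(5, 19): e=[6,26,-2] → ·
    (1,10)@(3, 21): e=[-6,34,2] → ·
    (2,10)@(5, 21): e=[0,40,-10] → ·  [on edge]
  covered (5 px):
    · · · · · · · · · ·
    · · · · · · · · · ·
    · · · · · · · · · ·
    · · · · · · · · · ·
    · · · · · · · · · ·
    · · · · · · · · · ·
    · · · · · · · · · ·
    · · · # · · · · · ·
    # # # · · · · · · ·
    · # · · · · · · · ·
    · · · · · · · · · ·
T2:
  2·area = 233
  edge (4, 4)→(20, 7): d=(16,3) right/bottom  bias=-1
  edge (20, 7)→(17, 21): d=(-3,14) right/bottom  bias=-1
  edge (17, 21)→(4, 4): d=(-13,-17) top-left  bias=+0
    (2,2)@(5, 5): e=[13,216,4] → #
    (3,2)@(7, 5): e=[7,188,38] → #
    (4,2)@(9, 5): e=[1,160,72] → #
    (5,2)@(11, 5): e=[-5,132,106] → ·
    (2,3)@(5, 7): e=[45,210,-22] → ·
    (3,3)@(7, 7): e=[39,182,12] → #
    (5,3)@(11, 7): e=[27,126,80] → #
    (6,3)@(13, 7): e=[21,98,114] → #
    (7,3)@(15, 7): e=[15,70,148] → #
    (8,3)@(17, 7): e=[9,42,182] → #
    (9,3)@(19, 7): e=[3,14,216] → #
    (3,4)@(7, 9): e=[71,176,-14] → ·
    (8,10)@(17, 21): e=[233,0,0] → ·  [on edge]
  covered (31 px):
    · · · · · · · · · ·
    · · · · · · · · · ·
    · · # # # · · · · ·
    · · · # # # # # # #
    · · · · # # # # # #
    · · · · · # # # # #
    · · · · · # # # # ·
    · · · · · · # # # ·
    · · · · · · · # # ·
    · · · · · · · · # ·
    · · · · · · · · · ·

Z-buffer (winner per pixel, '.' = empty):
  . . . . . . . . . .
  . . . . . . . . . .
  . . 2 2 2 . . . . .
  . . 0 2 2 2 2 2 2 2
  . . 0 . 2 2 2 2 2 2
  . . 0 0 . 2 2 2 2 2
  . . 0 0 0 2 2 2 2 .
  . . . 1 0 . 2 2 2 .
  1 1 1 . . 0 . 2 2 .
  . 1 . . . . . . 2 .
  . . . . . . . . . .

Final: -1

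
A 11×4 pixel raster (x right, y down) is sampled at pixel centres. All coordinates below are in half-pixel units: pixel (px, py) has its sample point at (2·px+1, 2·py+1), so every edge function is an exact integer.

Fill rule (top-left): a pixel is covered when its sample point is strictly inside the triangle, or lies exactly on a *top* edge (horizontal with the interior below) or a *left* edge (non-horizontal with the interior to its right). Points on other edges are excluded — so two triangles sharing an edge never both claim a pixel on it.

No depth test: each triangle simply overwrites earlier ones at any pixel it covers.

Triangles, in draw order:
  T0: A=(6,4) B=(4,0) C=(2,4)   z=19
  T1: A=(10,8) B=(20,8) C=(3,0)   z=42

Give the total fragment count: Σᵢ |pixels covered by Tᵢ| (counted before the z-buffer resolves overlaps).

T0:
  2·area = 16  (B↔C swapped to make it positive)
  edge (6, 4)→(2, 4): d=(-4,0) right/bottom  bias=-1
  edge (2, 4)→(4, 0): d=(2,-4) top-left  bias=+0
  edge (4, 0)→(6, 4): d=(2,4) right/bottom  bias=-1
    (1,1)@(3, 3): e=[4,2,10] → █
    (2,1)@(5, 3): e=[4,10,2] → █
    (3,1)@(7, 3): e=[4,18,-6] → ·
    (1,2)@(3, 5): e=[-4,6,14] → ·
    (2,2)@(5, 5): e=[-4,14,6] → ·
  covered (2 px):
    · · · · · · · · · · ·
    · █ █ · · · · · · · ·
    · · · · · · · · · · ·
    · · · · · · · · · · ·
T1:
  2·area = 80  (B↔C swapped to make it positive)
  edge (10, 8)→(3, 0): d=(-7,-8) top-left  bias=+0
  edge (3, 0)→(20, 8): d=(17,8) right/bottom  bias=-1
  edge (20, 8)→(10, 8): d=(-10,0) right/bottom  bias=-1
    (2,0)@(5, 1): e=[9,1,70] → █
    (3,0)@(7, 1): e=[25,-15,70] → ·
    (2,1)@(5, 3): e=[-5,35,50] → ·
    (3,1)@(7, 3): e=[11,19,50] → █
    (4,1)@(9, 3): e=[27,3,50] → █
    (5,1)@(11, 3): e=[43,-13,50] → ·
    (3,2)@(7, 5): e=[-3,53,30] → ·
    (4,2)@(9, 5): e=[13,37,30] → █
    (5,2)@(11, 5): e=[29,21,30] → █
    (6,2)@(13, 5): e=[45,5,30] → █
    (7,2)@(15, 5): e=[61,-11,30] → ·
    (4,3)@(9, 7): e=[-1,71,10] → ·
  covered (10 px):
    · · █ · · · · · · · ·
    · · · █ █ · · · · · ·
    · · · · █ █ █ · · · ·
    · · · · · █ █ █ █ · ·

Answer: 12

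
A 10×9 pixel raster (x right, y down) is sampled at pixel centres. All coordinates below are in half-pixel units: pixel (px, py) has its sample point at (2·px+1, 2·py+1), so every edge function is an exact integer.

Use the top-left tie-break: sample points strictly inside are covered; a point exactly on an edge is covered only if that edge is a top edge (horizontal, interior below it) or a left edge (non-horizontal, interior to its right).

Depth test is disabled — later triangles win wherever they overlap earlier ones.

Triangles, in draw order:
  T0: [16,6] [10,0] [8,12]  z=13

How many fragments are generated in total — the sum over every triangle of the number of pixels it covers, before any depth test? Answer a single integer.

T0:
  2·area = 84  (B↔C swapped to make it positive)
  edge (16, 6)→(8, 12): d=(-8,6) right/bottom  bias=-1
  edge (8, 12)→(10, 0): d=(2,-12) top-left  bias=+0
  edge (10, 0)→(16, 6): d=(6,6) right/bottom  bias=-1
    (5,0)@(11, 1): e=[70,14,0] → ·  [on edge]
    (5,1)@(11, 3): e=[54,18,12] → #
    (6,1)@(13, 3): e=[42,42,0] → ·  [on edge]
    (5,2)@(11, 5): e=[38,22,24] → #
    (6,2)@(13, 5): e=[26,46,12] → #
    (7,2)@(15, 5): e=[14,70,0] → ·  [on edge]
    (4,3)@(9, 7): e=[34,2,48] → #
    (7,3)@(15, 7): e=[-2,74,12] → ·
    (8,3)@(17, 7): e=[-14,98,0] → ·  [on edge]
    (4,4)@(9, 9): e=[18,6,60] → #
    (6,4)@(13, 9): e=[-6,54,36] → ·
    (9,4)@(19, 9): e=[-42,126,0] → ·  [on edge]
  covered (9 px):
    · · · · · · · · · ·
    · · · · · # · · · ·
    · · · · · # # · · ·
    · · · · # # # · · ·
    · · · · # # · · · ·
    · · · · # · · · · ·
    · · · · · · · · · ·
    · · · · · · · · · ·
    · · · · · · · · · ·

Answer: 9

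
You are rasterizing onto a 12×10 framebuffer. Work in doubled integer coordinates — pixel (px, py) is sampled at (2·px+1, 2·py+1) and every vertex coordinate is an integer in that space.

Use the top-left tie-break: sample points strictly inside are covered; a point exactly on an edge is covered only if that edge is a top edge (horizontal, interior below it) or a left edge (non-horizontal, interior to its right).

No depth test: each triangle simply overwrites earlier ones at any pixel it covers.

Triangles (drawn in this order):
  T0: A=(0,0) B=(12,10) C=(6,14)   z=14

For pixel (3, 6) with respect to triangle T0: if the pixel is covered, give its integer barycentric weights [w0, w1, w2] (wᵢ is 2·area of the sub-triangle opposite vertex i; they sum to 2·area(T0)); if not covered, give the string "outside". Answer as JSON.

T0:
  2·area = 108
  edge (0, 0)→(12, 10): d=(12,10) right/bottom  bias=-1
  edge (12, 10)→(6, 14): d=(-6,4) right/bottom  bias=-1
  edge (6, 14)→(0, 0): d=(-6,-14) top-left  bias=+0
    (0,0)@(1, 1): e=[2,98,8] → █
    (1,0)@(3, 1): e=[-18,90,36] → ·
    (0,1)@(1, 3): e=[26,86,-4] → ·
    (1,1)@(3, 3): e=[6,78,24] → █
    (2,1)@(5, 3): e=[-14,70,52] → ·
    (1,2)@(3, 5): e=[30,66,12] → █
    (2,2)@(5, 5): e=[10,58,40] → █
    (3,2)@(7, 5): e=[-10,50,68] → ·
    (1,3)@(3, 7): e=[54,54,0] → █  [on edge]
    (3,3)@(7, 7): e=[14,38,56] → █
    (4,3)@(9, 7): e=[-6,30,84] → ·
    (1,4)@(3, 9): e=[78,42,-12] → ·
  covered (14 px):
    █ · · · · · · · · · · ·
    · █ · · · · · · · · · ·
    · █ █ · · · · · · · · ·
    · █ █ █ · · · · · · · ·
    · · █ █ █ · · · · · · ·
    · · █ █ █ · · · · · · ·
    · · · █ · · · · · · · ·
    · · · · · · · · · · · ·
    · · · · · · · · · · · ·
    · · · · · · · · · · · ·

Final: [2,20,86]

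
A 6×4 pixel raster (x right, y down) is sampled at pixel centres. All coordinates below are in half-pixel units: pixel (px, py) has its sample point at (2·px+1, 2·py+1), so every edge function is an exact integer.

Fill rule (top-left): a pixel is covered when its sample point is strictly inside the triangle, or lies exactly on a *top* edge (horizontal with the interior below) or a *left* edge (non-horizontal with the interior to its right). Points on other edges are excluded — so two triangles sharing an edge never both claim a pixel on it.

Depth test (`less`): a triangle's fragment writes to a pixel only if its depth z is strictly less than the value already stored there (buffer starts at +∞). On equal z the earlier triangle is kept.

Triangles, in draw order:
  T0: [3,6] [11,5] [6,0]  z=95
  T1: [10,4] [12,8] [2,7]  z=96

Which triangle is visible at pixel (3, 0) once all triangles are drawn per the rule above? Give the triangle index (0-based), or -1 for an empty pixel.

T0:
  2·area = 45  (B↔C swapped to make it positive)
  edge (3, 6)→(6, 0): d=(3,-6) top-left  bias=+0
  edge (6, 0)→(11, 5): d=(5,5) right/bottom  bias=-1
  edge (11, 5)→(3, 6): d=(-8,1) right/bottom  bias=-1
    (3,0)@(7, 1): e=[9,0,36] → ·  [on edge]
    (2,1)@(5, 3): e=[3,20,22] → #
    (3,1)@(7, 3): e=[15,10,20] → #
    (4,1)@(9, 3): e=[27,0,18] → ·  [on edge]
    (2,2)@(5, 5): e=[9,30,6] → #
    (4,2)@(9, 5): e=[33,10,2] → #
    (5,2)@(11, 5): e=[45,0,0] → ·  [on edge]
    (2,3)@(5, 7): e=[15,40,-10] → ·
    (3,3)@(7, 7): e=[27,30,-12] → ·
    (4,3)@(9, 7): e=[39,20,-14] → ·
  covered (5 px):
    · · · · · ·
    · · # # · ·
    · · # # # ·
    · · · · · ·
T1:
  2·area = 38
  edge (10, 4)→(12, 8): d=(2,4) right/bottom  bias=-1
  edge (12, 8)→(2, 7): d=(-10,-1) top-left  bias=+0
  edge (2, 7)→(10, 4): d=(8,-3) top-left  bias=+0
    (4,2)@(9, 5): e=[6,27,5] → #
    (5,2)@(11, 5): e=[-2,29,11] → ·
    (1,3)@(3, 7): e=[34,1,3] → #
    (2,3)@(5, 7): e=[26,3,9] → #
    (3,3)@(7, 7): e=[18,5,15] → #
    (5,3)@(11, 7): e=[2,9,27] → #
  covered (6 px):
    · · · · · ·
    · · · · · ·
    · · · · # ·
    · # # # # #

Z-buffer (winner per pixel, '.' = empty):
  . . . . . .
  . . 0 0 . .
  . . 0 0 0 .
  . 1 1 1 1 1

Result: -1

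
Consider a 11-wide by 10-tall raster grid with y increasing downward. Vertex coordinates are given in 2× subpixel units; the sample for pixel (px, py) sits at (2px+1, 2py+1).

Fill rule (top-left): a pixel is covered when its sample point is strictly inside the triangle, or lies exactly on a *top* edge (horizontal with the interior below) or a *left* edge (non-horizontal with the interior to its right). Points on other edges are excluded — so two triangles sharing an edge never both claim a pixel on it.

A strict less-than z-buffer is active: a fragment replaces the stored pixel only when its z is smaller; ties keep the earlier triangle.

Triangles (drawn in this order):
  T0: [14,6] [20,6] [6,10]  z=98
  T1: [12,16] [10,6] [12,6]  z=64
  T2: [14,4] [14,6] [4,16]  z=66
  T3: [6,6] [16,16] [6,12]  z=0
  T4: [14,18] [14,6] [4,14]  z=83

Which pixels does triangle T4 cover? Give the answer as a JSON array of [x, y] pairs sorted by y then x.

T0:
  2·area = 24
  edge (14, 6)→(20, 6): d=(6,0) top-left  bias=+0
  edge (20, 6)→(6, 10): d=(-14,4) right/bottom  bias=-1
  edge (6, 10)→(14, 6): d=(8,-4) top-left  bias=+0
    (6,3)@(13, 7): e=[6,14,4] → X
    (7,3)@(15, 7): e=[6,6,12] → X
    (8,3)@(17, 7): e=[6,-2,20] → .
    (4,4)@(9, 9): e=[18,2,4] → X
    (5,4)@(11, 9): e=[18,-6,12] → .
    (6,4)@(13, 9): e=[18,-14,20] → .
    (7,4)@(15, 9): e=[18,-22,28] → .
    (4,5)@(9, 11): e=[30,-26,20] → .
  covered (3 px):
    . . . . . . . . . . .
    . . . . . . . . . . .
    . . . . . . . . . . .
    . . . . . . X X . . .
    . . . . X . . . . . .
    . . . . . . . . . . .
    . . . . . . . . . . .
    . . . . . . . . . . .
    . . . . . . . . . . .
    . . . . . . . . . . .
T1:
  2·area = 20
  edge (12, 16)→(10, 6): d=(-2,-10) top-left  bias=+0
  edge (10, 6)→(12, 6): d=(2,0) top-left  bias=+0
  edge (12, 6)→(12, 16): d=(0,10) right/bottom  bias=-1
    (4,0)@(9, 1): e=[0,-10,30] → .  [on edge]
    (5,3)@(11, 7): e=[8,2,10] → X
    (6,3)@(13, 7): e=[28,2,-10] → .
    (5,4)@(11, 9): e=[4,6,10] → X
    (6,4)@(13, 9): e=[24,6,-10] → .
    (5,5)@(11, 11): e=[0,10,10] → X  [on edge]
    (6,5)@(13, 11): e=[20,10,-10] → .
    (5,6)@(11, 13): e=[-4,14,10] → .
  covered (3 px):
    . . . . . . . . . . .
    . . . . . . . . . . .
    . . . . . . . . . . .
    . . . . . X . . . . .
    . . . . . X . . . . .
    . . . . . X . . . . .
    . . . . . . . . . . .
    . . . . . . . . . . .
    . . . . . . . . . . .
    . . . . . . . . . . .
T2:
  2·area = 20
  edge (14, 4)→(14, 6): d=(0,2) right/bottom  bias=-1
  edge (14, 6)→(4, 16): d=(-10,10) right/bottom  bias=-1
  edge (4, 16)→(14, 4): d=(10,-12) top-left  bias=+0
    (9,0)@(19, 1): e=[-10,0,30] → .  [on edge]
    (8,1)@(17, 3): e=[-6,0,26] → .  [on edge]
    (7,2)@(15, 5): e=[-2,0,22] → .  [on edge]
    (6,3)@(13, 7): e=[2,0,18] → .  [on edge]
    (5,4)@(11, 9): e=[6,0,14] → .  [on edge]
    (4,5)@(9, 11): e=[10,0,10] → .  [on edge]
    (3,6)@(7, 13): e=[14,0,6] → .  [on edge]
    (2,7)@(5, 15): e=[18,0,2] → .  [on edge]
    (1,8)@(3, 17): e=[22,0,-2] → .  [on edge]
    (0,9)@(1, 19): e=[26,0,-6] → .  [on edge]
  covered (0 px):
    . . . . . . . . . . .
    . . . . . . . . . . .
    . . . . . . . . . . .
    . . . . . . . . . . .
    . . . . . . . . . . .
    . . . . . . . . . . .
    . . . . . . . . . . .
    . . . . . . . . . . .
    . . . . . . . . . . .
    . . . . . . . . . . .
T3:
  2·area = 60
  edge (6, 6)→(16, 16): d=(10,10) right/bottom  bias=-1
  edge (16, 16)→(6, 12): d=(-10,-4) top-left  bias=+0
  edge (6, 12)→(6, 6): d=(0,-6) top-left  bias=+0
    (0,0)@(1, 1): e=[0,90,-30] → .  [on edge]
    (1,1)@(3, 3): e=[0,78,-18] → .  [on edge]
    (2,2)@(5, 5): e=[0,66,-6] → .  [on edge]
    (3,3)@(7, 7): e=[0,54,6] → .  [on edge]
    (3,4)@(7, 9): e=[20,34,6] → X
    (4,4)@(9, 9): e=[0,42,18] → .  [on edge]
    (3,5)@(7, 11): e=[40,14,6] → X
    (4,5)@(9, 11): e=[20,22,18] → X
    (5,5)@(11, 11): e=[0,30,30] → .  [on edge]
    (3,6)@(7, 13): e=[60,-6,6] → .
    (4,6)@(9, 13): e=[40,2,18] → X
    (5,6)@(11, 13): e=[20,10,30] → X
    (6,6)@(13, 13): e=[0,18,42] → .  [on edge]
    (7,7)@(15, 15): e=[0,6,54] → .  [on edge]
    (8,8)@(17, 17): e=[0,-6,66] → .  [on edge]
    (9,9)@(19, 19): e=[0,-18,78] → .  [on edge]
  covered (5 px):
    . . . . . . . . . . .
    . . . . . . . . . . .
    . . . . . . . . . . .
    . . . . . . . . . . .
    . . . X . . . . . . .
    . . . X X . . . . . .
    . . . . X X . . . . .
    . . . . . . . . . . .
    . . . . . . . . . . .
    . . . . . . . . . . .
T4:
  2·area = 120  (B↔C swapped to make it positive)
  edge (14, 18)→(4, 14): d=(-10,-4) top-left  bias=+0
  edge (4, 14)→(14, 6): d=(10,-8) top-left  bias=+0
  edge (14, 6)→(14, 18): d=(0,12) right/bottom  bias=-1
    (6,3)@(13, 7): e=[106,2,12] → X
    (7,3)@(15, 7): e=[114,18,-12] → .
    (5,4)@(11, 9): e=[78,6,36] → X
    (7,4)@(15, 9): e=[94,38,-12] → .
    (4,5)@(9, 11): e=[50,10,60] → X
    (7,5)@(15, 11): e=[74,58,-12] → .
    (3,6)@(7, 13): e=[22,14,84] → X
    (7,6)@(15, 13): e=[54,78,-12] → .
    (3,7)@(7, 15): e=[2,34,84] → X
    (7,7)@(15, 15): e=[34,98,-12] → .
    (3,8)@(7, 17): e=[-18,54,84] → .
    (4,8)@(9, 17): e=[-10,70,60] → .
  covered (15 px):
    . . . . . . . . . . .
    . . . . . . . . . . .
    . . . . . . . . . . .
    . . . . . . X . . . .
    . . . . . X X . . . .
    . . . . X X X . . . .
    . . . X X X X . . . .
    . . . X X X X . . . .
    . . . . . . X . . . .
    . . . . . . . . . . .

Final: [[6,3],[5,4],[6,4],[4,5],[5,5],[6,5],[3,6],[4,6],[5,6],[6,6],[3,7],[4,7],[5,7],[6,7],[6,8]]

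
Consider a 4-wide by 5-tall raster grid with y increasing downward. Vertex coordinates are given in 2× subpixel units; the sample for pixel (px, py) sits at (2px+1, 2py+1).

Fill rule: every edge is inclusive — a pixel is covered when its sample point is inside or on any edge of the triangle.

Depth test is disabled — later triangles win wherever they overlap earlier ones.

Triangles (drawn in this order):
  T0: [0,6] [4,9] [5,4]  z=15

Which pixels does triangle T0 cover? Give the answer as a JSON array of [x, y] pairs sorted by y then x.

T0:
  2·area = 23  (B↔C swapped to make it positive)
  edge (0, 6)→(5, 4): d=(5,-2) inclusive
  edge (5, 4)→(4, 9): d=(-1,5) inclusive
  edge (4, 9)→(0, 6): d=(-4,-3) inclusive
    (1,2)@(3, 5): e=[1,9,13] → X
    (2,2)@(5, 5): e=[5,-1,19] → .
    (1,3)@(3, 7): e=[11,7,5] → X
    (2,3)@(5, 7): e=[15,-3,11] → .
    (1,4)@(3, 9): e=[21,5,-3] → .
  covered (2 px):
    . . . .
    . . . .
    . X . .
    . X . .
    . . . .

Final: [[1,2],[1,3]]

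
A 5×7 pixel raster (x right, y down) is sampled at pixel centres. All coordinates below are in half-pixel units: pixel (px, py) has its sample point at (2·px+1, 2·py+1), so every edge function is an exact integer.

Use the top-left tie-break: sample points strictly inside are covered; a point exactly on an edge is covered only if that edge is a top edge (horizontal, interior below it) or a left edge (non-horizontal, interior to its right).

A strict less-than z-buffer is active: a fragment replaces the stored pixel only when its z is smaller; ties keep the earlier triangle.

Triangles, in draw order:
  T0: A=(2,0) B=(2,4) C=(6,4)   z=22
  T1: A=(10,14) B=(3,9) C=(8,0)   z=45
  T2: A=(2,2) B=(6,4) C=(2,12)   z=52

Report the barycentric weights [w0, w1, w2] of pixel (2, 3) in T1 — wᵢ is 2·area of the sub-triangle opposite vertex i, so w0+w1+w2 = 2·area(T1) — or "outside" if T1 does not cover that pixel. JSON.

T0:
  2·area = 16  (B↔C swapped to make it positive)
  edge (2, 0)→(6, 4): d=(4,4) right/bottom  bias=-1
  edge (6, 4)→(2, 4): d=(-4,0) right/bottom  bias=-1
  edge (2, 4)→(2, 0): d=(0,-4) top-left  bias=+0
    (1,0)@(3, 1): e=[0,12,4] → .  [on edge]
    (1,1)@(3, 3): e=[8,4,4] → X
    (2,1)@(5, 3): e=[0,4,12] → .  [on edge]
    (1,2)@(3, 5): e=[16,-4,4] → .
    (3,2)@(7, 5): e=[0,-4,20] → .  [on edge]
    (4,3)@(9, 7): e=[0,-12,28] → .  [on edge]
  covered (1 px):
    . . . . .
    . X . . .
    . . . . .
    . . . . .
    . . . . .
    . . . . .
    . . . . .
T1:
  2·area = 88
  edge (10, 14)→(3, 9): d=(-7,-5) top-left  bias=+0
  edge (3, 9)→(8, 0): d=(5,-9) top-left  bias=+0
  edge (8, 0)→(10, 14): d=(2,14) right/bottom  bias=-1
    (3,1)@(7, 3): e=[62,6,20] → X
    (4,1)@(9, 3): e=[72,24,-8] → .
    (3,2)@(7, 5): e=[48,16,24] → X
    (4,2)@(9, 5): e=[58,34,-4] → .
    (2,3)@(5, 7): e=[24,8,56] → X
    (4,3)@(9, 7): e=[44,44,0] → .  [on edge]
    (1,4)@(3, 9): e=[0,0,88] → X  [on edge]
    (4,4)@(9, 9): e=[30,54,4] → X
    (1,5)@(3, 11): e=[-14,10,92] → .
    (2,5)@(5, 11): e=[-4,28,64] → .
    (3,5)@(7, 11): e=[6,46,36] → X
    (3,6)@(7, 13): e=[-8,56,40] → .
  covered (11 px):
    . . . . .
    . . . X .
    . . . X .
    . . X X .
    . X X X X
    . . . X X
    . . . . X
T2:
  2·area = 40
  edge (2, 2)→(6, 4): d=(4,2) right/bottom  bias=-1
  edge (6, 4)→(2, 12): d=(-4,8) right/bottom  bias=-1
  edge (2, 12)→(2, 2): d=(0,-10) top-left  bias=+0
    (1,1)@(3, 3): e=[2,28,10] → X
    (2,1)@(5, 3): e=[-2,12,30] → .
    (1,2)@(3, 5): e=[10,20,10] → X
    (2,2)@(5, 5): e=[6,4,30] → X
    (3,2)@(7, 5): e=[2,-12,50] → .
    (1,3)@(3, 7): e=[18,12,10] → X
    (2,3)@(5, 7): e=[14,-4,30] → .
    (1,4)@(3, 9): e=[26,4,10] → X
    (2,4)@(5, 9): e=[22,-12,30] → .
    (1,5)@(3, 11): e=[34,-4,10] → .
  covered (5 px):
    . . . . .
    . X . . .
    . X X . .
    . X . . .
    . X . . .
    . . . . .
    . . . . .

Final: [8,56,24]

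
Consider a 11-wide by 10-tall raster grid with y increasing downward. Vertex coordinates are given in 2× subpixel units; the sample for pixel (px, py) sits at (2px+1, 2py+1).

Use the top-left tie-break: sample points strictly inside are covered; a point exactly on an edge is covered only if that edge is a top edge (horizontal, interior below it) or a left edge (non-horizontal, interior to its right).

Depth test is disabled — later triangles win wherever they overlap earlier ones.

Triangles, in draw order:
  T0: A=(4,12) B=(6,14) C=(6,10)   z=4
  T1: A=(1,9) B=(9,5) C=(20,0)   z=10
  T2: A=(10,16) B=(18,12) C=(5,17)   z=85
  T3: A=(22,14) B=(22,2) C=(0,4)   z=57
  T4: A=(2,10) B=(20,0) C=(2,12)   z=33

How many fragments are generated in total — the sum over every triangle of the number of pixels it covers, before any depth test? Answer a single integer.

T0:
  2·area = 8  (B↔C swapped to make it positive)
  edge (4, 12)→(6, 10): d=(2,-2) top-left  bias=+0
  edge (6, 10)→(6, 14): d=(0,4) right/bottom  bias=-1
  edge (6, 14)→(4, 12): d=(-2,-2) top-left  bias=+0
    (7,0)@(15, 1): e=[0,-36,44] → .  [on edge]
    (6,1)@(13, 3): e=[0,-28,36] → .  [on edge]
    (5,2)@(11, 5): e=[0,-20,28] → .  [on edge]
    (4,3)@(9, 7): e=[0,-12,20] → .  [on edge]
    (0,4)@(1, 9): e=[-12,20,0] → .  [on edge]
    (3,4)@(7, 9): e=[0,-4,12] → .  [on edge]
    (1,5)@(3, 11): e=[-4,12,0] → .  [on edge]
    (2,5)@(5, 11): e=[0,4,4] → X  [on edge]
    (3,5)@(7, 11): e=[4,-4,8] → .
    (1,6)@(3, 13): e=[0,12,-4] → .  [on edge]
    (2,6)@(5, 13): e=[4,4,0] → X  [on edge]
    (3,6)@(7, 13): e=[8,-4,4] → .
    (0,7)@(1, 15): e=[0,20,-12] → .  [on edge]
    (3,7)@(7, 15): e=[12,-4,0] → .  [on edge]
    (4,8)@(9, 17): e=[20,-12,0] → .  [on edge]
    (5,9)@(11, 19): e=[28,-20,0] → .  [on edge]
  covered (2 px):
    . . . . . . . . . . .
    . . . . . . . . . . .
    . . . . . . . . . . .
    . . . . . . . . . . .
    . . . . . . . . . . .
    . . X . . . . . . . .
    . . X . . . . . . . .
    . . . . . . . . . . .
    . . . . . . . . . . .
    . . . . . . . . . . .
T1:
  2·area = 4
  edge (1, 9)→(9, 5): d=(8,-4) top-left  bias=+0
  edge (9, 5)→(20, 0): d=(11,-5) top-left  bias=+0
  edge (20, 0)→(1, 9): d=(-19,9) right/bottom  bias=-1
    (8,0)@(17, 1): e=[0,-4,8] → .  [on edge]
    (6,1)@(13, 3): e=[0,-2,6] → .  [on edge]
    (4,2)@(9, 5): e=[0,0,4] → X  [on edge]
    (5,2)@(11, 5): e=[8,10,-14] → .
    (2,3)@(5, 7): e=[0,2,2] → X  [on edge]
    (3,3)@(7, 7): e=[8,12,-16] → .
    (4,3)@(9, 7): e=[16,22,-34] → .
    (0,4)@(1, 9): e=[0,4,0] → .  [on edge]
    (2,4)@(5, 9): e=[16,24,-36] → .
  covered (2 px):
    . . . . . . . . . . .
    . . . . . . . . . . .
    . . . . X . . . . . .
    . . X . . . . . . . .
    . . . . . . . . . . .
    . . . . . . . . . . .
    . . . . . . . . . . .
    . . . . . . . . . . .
    . . . . . . . . . . .
    . . . . . . . . . . .
T2:
  2·area = 12  (B↔C swapped to make it positive)
  edge (10, 16)→(5, 17): d=(-5,1) right/bottom  bias=-1
  edge (5, 17)→(18, 12): d=(13,-5) top-left  bias=+0
  edge (18, 12)→(10, 16): d=(-8,4) right/bottom  bias=-1
    (5,7)@(11, 15): e=[4,4,4] → X
    (6,7)@(13, 15): e=[2,14,-4] → .
    (7,7)@(15, 15): e=[0,24,-12] → .  [on edge]
    (2,8)@(5, 17): e=[0,0,12] → .  [on edge]
    (5,8)@(11, 17): e=[-6,30,-12] → .
  covered (1 px):
    . . . . . . . . . . .
    . . . . . . . . . . .
    . . . . . . . . . . .
    . . . . . . . . . . .
    . . . . . . . . . . .
    . . . . . . . . . . .
    . . . . . . . . . . .
    . . . . . X . . . . .
    . . . . . . . . . . .
    . . . . . . . . . . .
T3:
  2·area = 264  (B↔C swapped to make it positive)
  edge (22, 14)→(0, 4): d=(-22,-10) top-left  bias=+0
  edge (0, 4)→(22, 2): d=(22,-2) top-left  bias=+0
  edge (22, 2)→(22, 14): d=(0,12) right/bottom  bias=-1
    (5,1)@(11, 3): e=[132,0,132] → X  [on edge]
    (6,1)@(13, 3): e=[152,4,108] → X
    (7,1)@(15, 3): e=[172,8,84] → X
    (8,1)@(17, 3): e=[192,12,60] → X
    (9,1)@(19, 3): e=[212,16,36] → X
    (10,1)@(21, 3): e=[232,20,12] → X
    (1,2)@(3, 5): e=[8,28,228] → X
    (2,2)@(5, 5): e=[28,32,204] → X
    (3,2)@(7, 5): e=[48,36,180] → X
    (4,2)@(9, 5): e=[68,40,156] → X
    (1,3)@(3, 7): e=[-36,72,228] → .
    (2,3)@(5, 7): e=[-16,76,204] → .
    (5,4)@(11, 9): e=[0,132,132] → X  [on edge]
  covered (34 px):
    . . . . . . . . . . .
    . . . . . X X X X X X
    . X X X X X X X X X X
    . . . X X X X X X X X
    . . . . . X X X X X X
    . . . . . . . . X X X
    . . . . . . . . . . X
    . . . . . . . . . . .
    . . . . . . . . . . .
    . . . . . . . . . . .
T4:
  2·area = 36
  edge (2, 10)→(20, 0): d=(18,-10) top-left  bias=+0
  edge (20, 0)→(2, 12): d=(-18,12) right/bottom  bias=-1
  edge (2, 12)→(2, 10): d=(0,-2) top-left  bias=+0
    (7,1)@(15, 3): e=[4,6,26] → X
    (8,1)@(17, 3): e=[24,-18,30] → .
    (5,2)@(11, 5): e=[0,18,18] → X  [on edge]
    (6,2)@(13, 5): e=[20,-6,22] → .
    (7,2)@(15, 5): e=[40,-30,26] → .
    (4,3)@(9, 7): e=[16,6,14] → X
    (5,3)@(11, 7): e=[36,-18,18] → .
    (2,4)@(5, 9): e=[12,18,6] → X
    (3,4)@(7, 9): e=[32,-6,10] → .
    (4,4)@(9, 9): e=[52,-30,14] → .
    (1,5)@(3, 11): e=[28,6,2] → X
    (2,5)@(5, 11): e=[48,-18,6] → .
  covered (5 px):
    . . . . . . . . . . .
    . . . . . . . X . . .
    . . . . . X . . . . .
    . . . . X . . . . . .
    . . X . . . . . . . .
    . X . . . . . . . . .
    . . . . . . . . . . .
    . . . . . . . . . . .
    . . . . . . . . . . .
    . . . . . . . . . . .

Final: 44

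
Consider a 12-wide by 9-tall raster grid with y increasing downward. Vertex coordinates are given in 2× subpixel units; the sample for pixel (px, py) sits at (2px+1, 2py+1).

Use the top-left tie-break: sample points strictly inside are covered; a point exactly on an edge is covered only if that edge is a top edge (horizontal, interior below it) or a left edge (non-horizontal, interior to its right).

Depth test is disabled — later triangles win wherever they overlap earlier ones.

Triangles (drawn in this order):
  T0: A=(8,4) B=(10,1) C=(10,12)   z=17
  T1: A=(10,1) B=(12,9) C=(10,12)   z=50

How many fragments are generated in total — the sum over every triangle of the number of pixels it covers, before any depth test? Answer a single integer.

T0:
  2·area = 22
  edge (8, 4)→(10, 1): d=(2,-3) top-left  bias=+0
  edge (10, 1)→(10, 12): d=(0,11) right/bottom  bias=-1
  edge (10, 12)→(8, 4): d=(-2,-8) top-left  bias=+0
    (4,1)@(9, 3): e=[1,11,10] → X
    (5,1)@(11, 3): e=[7,-11,26] → .
    (4,2)@(9, 5): e=[5,11,6] → X
    (5,2)@(11, 5): e=[11,-11,22] → .
    (4,3)@(9, 7): e=[9,11,2] → X
    (5,3)@(11, 7): e=[15,-11,18] → .
    (4,4)@(9, 9): e=[13,11,-2] → .
  covered (3 px):
    . . . . . . . . . . . .
    . . . . X . . . . . . .
    . . . . X . . . . . . .
    . . . . X . . . . . . .
    . . . . . . . . . . . .
    . . . . . . . . . . . .
    . . . . . . . . . . . .
    . . . . . . . . . . . .
    . . . . . . . . . . . .
T1:
  2·area = 22
  edge (10, 1)→(12, 9): d=(2,8) right/bottom  bias=-1
  edge (12, 9)→(10, 12): d=(-2,3) right/bottom  bias=-1
  edge (10, 12)→(10, 1): d=(0,-11) top-left  bias=+0
    (5,2)@(11, 5): e=[0,11,11] → .  [on edge]
    (5,3)@(11, 7): e=[4,7,11] → X
    (6,3)@(13, 7): e=[-12,1,33] → .
    (5,4)@(11, 9): e=[8,3,11] → X
    (6,4)@(13, 9): e=[-8,-3,33] → .
    (5,5)@(11, 11): e=[12,-1,11] → .
    (6,6)@(13, 13): e=[0,-11,33] → .  [on edge]
  covered (2 px):
    . . . . . . . . . . . .
    . . . . . . . . . . . .
    . . . . . . . . . . . .
    . . . . . X . . . . . .
    . . . . . X . . . . . .
    . . . . . . . . . . . .
    . . . . . . . . . . . .
    . . . . . . . . . . . .
    . . . . . . . . . . . .

Result: 5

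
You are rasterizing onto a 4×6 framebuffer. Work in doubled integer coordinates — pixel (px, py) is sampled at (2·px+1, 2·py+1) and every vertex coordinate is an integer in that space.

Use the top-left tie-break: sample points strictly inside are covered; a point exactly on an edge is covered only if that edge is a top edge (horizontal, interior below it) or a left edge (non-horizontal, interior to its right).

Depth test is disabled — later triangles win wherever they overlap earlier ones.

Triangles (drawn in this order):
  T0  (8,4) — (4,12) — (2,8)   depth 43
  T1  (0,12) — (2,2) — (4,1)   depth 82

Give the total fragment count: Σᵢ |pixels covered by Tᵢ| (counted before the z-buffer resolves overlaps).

T0:
  2·area = 32
  edge (8, 4)→(4, 12): d=(-4,8) right/bottom  bias=-1
  edge (4, 12)→(2, 8): d=(-2,-4) top-left  bias=+0
  edge (2, 8)→(8, 4): d=(6,-4) top-left  bias=+0
    (3,2)@(7, 5): e=[4,26,2] → █
    (2,3)@(5, 7): e=[12,14,6] → █
    (3,3)@(7, 7): e=[-4,22,14] → ·
    (1,4)@(3, 9): e=[20,2,10] → █
    (3,4)@(7, 9): e=[-12,18,26] → ·
    (1,5)@(3, 11): e=[12,-2,22] → ·
    (2,5)@(5, 11): e=[-4,6,30] → ·
  covered (4 px):
    · · · ·
    · · · ·
    · · · █
    · · █ ·
    · █ █ ·
    · · · ·
T1:
  2·area = 18
  edge (0, 12)→(2, 2): d=(2,-10) top-left  bias=+0
  edge (2, 2)→(4, 1): d=(2,-1) top-left  bias=+0
  edge (4, 1)→(0, 12): d=(-4,11) right/bottom  bias=-1
    (1,1)@(3, 3): e=[12,3,3] → █
    (2,1)@(5, 3): e=[32,5,-19] → ·
    (1,2)@(3, 5): e=[16,7,-5] → ·
    (0,3)@(1, 7): e=[0,9,9] → █  [on edge]
    (1,3)@(3, 7): e=[20,11,-13] → ·
    (0,4)@(1, 9): e=[4,13,1] → █
    (1,4)@(3, 9): e=[24,15,-21] → ·
    (0,5)@(1, 11): e=[8,17,-7] → ·
  covered (3 px):
    · · · ·
    · █ · ·
    · · · ·
    █ · · ·
    █ · · ·
    · · · ·

Final: 7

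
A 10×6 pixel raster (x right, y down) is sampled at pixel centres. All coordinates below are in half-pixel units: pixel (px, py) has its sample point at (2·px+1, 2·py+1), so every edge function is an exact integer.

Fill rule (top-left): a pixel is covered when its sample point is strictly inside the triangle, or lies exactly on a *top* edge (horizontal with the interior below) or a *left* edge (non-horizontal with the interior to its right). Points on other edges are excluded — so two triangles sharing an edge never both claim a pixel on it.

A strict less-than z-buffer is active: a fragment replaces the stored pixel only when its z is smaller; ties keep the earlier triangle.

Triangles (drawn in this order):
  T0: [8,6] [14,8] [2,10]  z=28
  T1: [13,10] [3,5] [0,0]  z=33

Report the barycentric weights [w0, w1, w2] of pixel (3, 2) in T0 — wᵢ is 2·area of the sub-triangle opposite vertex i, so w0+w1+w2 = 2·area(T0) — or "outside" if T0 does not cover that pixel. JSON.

T0:
  2·area = 36
  edge (8, 6)→(14, 8): d=(6,2) right/bottom  bias=-1
  edge (14, 8)→(2, 10): d=(-12,2) right/bottom  bias=-1
  edge (2, 10)→(8, 6): d=(6,-4) top-left  bias=+0
    (2,2)@(5, 5): e=[0,54,-18] → ·  [on edge]
    (3,3)@(7, 7): e=[8,26,2] → █
    (4,3)@(9, 7): e=[4,22,10] → █
    (5,3)@(11, 7): e=[0,18,18] → ·  [on edge]
    (2,4)@(5, 9): e=[24,6,6] → █
    (4,4)@(9, 9): e=[16,-2,22] → ·
    (8,4)@(17, 9): e=[0,-18,54] → ·  [on edge]
    (2,5)@(5, 11): e=[36,-18,18] → ·
    (3,5)@(7, 11): e=[32,-22,26] → ·
  covered (4 px):
    · · · · · · · · · ·
    · · · · · · · · · ·
    · · · · · · · · · ·
    · · · █ █ · · · · ·
    · · █ █ · · · · · ·
    · · · · · · · · · ·
T1:
  2·area = 35
  edge (13, 10)→(3, 5): d=(-10,-5) top-left  bias=+0
  edge (3, 5)→(0, 0): d=(-3,-5) top-left  bias=+0
  edge (0, 0)→(13, 10): d=(13,10) right/bottom  bias=-1
    (0,0)@(1, 1): e=[30,2,3] → █
    (1,0)@(3, 1): e=[40,12,-17] → ·
    (0,1)@(1, 3): e=[10,-4,29] → ·
    (1,1)@(3, 3): e=[20,6,9] → █
    (2,1)@(5, 3): e=[30,16,-11] → ·
    (1,2)@(3, 5): e=[0,0,35] → █  [on edge]
    (2,2)@(5, 5): e=[10,10,15] → █
    (3,2)@(7, 5): e=[20,20,-5] → ·
    (1,3)@(3, 7): e=[-20,-6,61] → ·
    (2,3)@(5, 7): e=[-10,4,41] → ·
    (3,3)@(7, 7): e=[0,14,21] → █  [on edge]
    (4,3)@(9, 7): e=[10,24,1] → █
    (5,4)@(11, 9): e=[0,28,7] → █  [on edge]
    (7,5)@(15, 11): e=[0,42,-7] → ·  [on edge]
  covered (7 px):
    █ · · · · · · · · ·
    · █ · · · · · · · ·
    · █ █ · · · · · · ·
    · · · █ █ · · · · ·
    · · · · · █ · · · ·
    · · · · · · · · · ·

Final: "outside"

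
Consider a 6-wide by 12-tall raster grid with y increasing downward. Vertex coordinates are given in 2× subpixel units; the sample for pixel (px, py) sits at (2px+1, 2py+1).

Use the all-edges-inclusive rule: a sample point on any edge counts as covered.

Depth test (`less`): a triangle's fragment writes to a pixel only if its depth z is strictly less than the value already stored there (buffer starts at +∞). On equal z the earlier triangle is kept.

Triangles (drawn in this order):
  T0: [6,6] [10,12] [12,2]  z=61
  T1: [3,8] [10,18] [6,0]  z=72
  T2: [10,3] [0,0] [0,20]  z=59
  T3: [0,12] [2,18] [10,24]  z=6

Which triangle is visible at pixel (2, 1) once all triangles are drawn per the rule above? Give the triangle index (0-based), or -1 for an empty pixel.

T0:
  2·area = 52  (B↔C swapped to make it positive)
  edge (6, 6)→(12, 2): d=(6,-4) inclusive
  edge (12, 2)→(10, 12): d=(-2,10) inclusive
  edge (10, 12)→(6, 6): d=(-4,-6) inclusive
    (5,1)@(11, 3): e=[2,8,42] → X
    (4,2)@(9, 5): e=[6,24,22] → X
    (3,3)@(7, 7): e=[10,40,2] → X
    (5,3)@(11, 7): e=[26,0,26] → X  [on edge]
    (3,4)@(7, 9): e=[22,36,-6] → .
    (4,4)@(9, 9): e=[30,16,6] → X
    (5,4)@(11, 9): e=[38,-4,18] → .
    (4,5)@(9, 11): e=[42,12,-2] → .
    (4,8)@(9, 17): e=[78,0,-26] → .  [on edge]
  covered (7 px):
    . . . . . .
    . . . . . X
    . . . . X X
    . . . X X X
    . . . . X .
    . . . . . .
    . . . . . .
    . . . . . .
    . . . . . .
    . . . . . .
    . . . . . .
    . . . . . .
T1:
  2·area = 86  (B↔C swapped to make it positive)
  edge (3, 8)→(6, 0): d=(3,-8) inclusive
  edge (6, 0)→(10, 18): d=(4,18) inclusive
  edge (10, 18)→(3, 8): d=(-7,-10) inclusive
    (2,1)@(5, 3): e=[1,30,55] → X
    (3,1)@(7, 3): e=[17,-6,75] → .
    (2,2)@(5, 5): e=[7,38,41] → X
    (3,2)@(7, 5): e=[23,2,61] → X
    (4,2)@(9, 5): e=[39,-34,81] → .
    (2,3)@(5, 7): e=[13,46,27] → X
    (4,3)@(9, 7): e=[45,-26,67] → .
    (2,4)@(5, 9): e=[19,54,13] → X
    (4,4)@(9, 9): e=[51,-18,53] → .
    (2,5)@(5, 11): e=[25,62,-1] → .
    (3,5)@(7, 11): e=[41,26,19] → X
    (4,5)@(9, 11): e=[57,-10,39] → .
  covered (10 px):
    . . . . . .
    . . X . . .
    . . X X . .
    . . X X . .
    . . X X . .
    . . . X . .
    . . . X . .
    . . . . X .
    . . . . . .
    . . . . . .
    . . . . . .
    . . . . . .
T2:
  2·area = 200  (B↔C swapped to make it positive)
  edge (10, 3)→(0, 20): d=(-10,17) inclusive
  edge (0, 20)→(0, 0): d=(0,-20) inclusive
  edge (0, 0)→(10, 3): d=(10,3) inclusive
    (0,0)@(1, 1): e=[173,20,7] → X
    (1,0)@(3, 1): e=[139,60,1] → X
    (2,0)@(5, 1): e=[105,100,-5] → .
    (0,1)@(1, 3): e=[153,20,27] → X
    (2,1)@(5, 3): e=[85,100,15] → X
    (3,1)@(7, 3): e=[51,140,9] → X
    (4,1)@(9, 3): e=[17,180,3] → X
    (5,1)@(11, 3): e=[-17,220,-3] → .
    (0,2)@(1, 5): e=[133,20,47] → X
    (4,2)@(9, 5): e=[-3,180,23] → .
    (0,3)@(1, 7): e=[113,20,67] → X
    (4,3)@(9, 7): e=[-23,180,43] → .
  covered (25 px):
    X X . . . .
    X X X X X .
    X X X X . .
    X X X X . .
    X X X . . .
    X X X . . .
    X X . . . .
    X . . . . .
    X . . . . .
    . . . . . .
    . . . . . .
    . . . . . .
T3:
  2·area = 36  (B↔C swapped to make it positive)
  edge (0, 12)→(10, 24): d=(10,12) inclusive
  edge (10, 24)→(2, 18): d=(-8,-6) inclusive
  edge (2, 18)→(0, 12): d=(-2,-6) inclusive
    (0,7)@(1, 15): e=[18,18,0] → X  [on edge]
    (1,7)@(3, 15): e=[-6,30,12] → .
    (0,8)@(1, 17): e=[38,2,-4] → .
    (1,8)@(3, 17): e=[14,14,8] → X
    (2,8)@(5, 17): e=[-10,26,20] → .
    (1,9)@(3, 19): e=[34,-2,4] → .
    (2,9)@(5, 19): e=[10,10,16] → X
    (3,9)@(7, 19): e=[-14,22,28] → .
    (1,10)@(3, 21): e=[54,-18,0] → .  [on edge]
    (2,10)@(5, 21): e=[30,-6,12] → .
    (3,10)@(7, 21): e=[6,6,24] → X
    (4,10)@(9, 21): e=[-18,18,36] → .
  covered (5 px):
    . . . . . .
    . . . . . .
    . . . . . .
    . . . . . .
    . . . . . .
    . . . . . .
    . . . . . .
    X . . . . .
    . X . . . .
    . . X . . .
    . . . X . .
    . . . . X .

Z-buffer (winner per pixel, '.' = empty):
  2 2 . . . .
  2 2 2 2 2 0
  2 2 2 2 0 0
  2 2 2 2 0 0
  2 2 2 1 0 .
  2 2 2 1 . .
  2 2 . 1 . .
  3 . . . 1 .
  2 3 . . . .
  . . 3 . . .
  . . . 3 . .
  . . . . 3 .

Result: 2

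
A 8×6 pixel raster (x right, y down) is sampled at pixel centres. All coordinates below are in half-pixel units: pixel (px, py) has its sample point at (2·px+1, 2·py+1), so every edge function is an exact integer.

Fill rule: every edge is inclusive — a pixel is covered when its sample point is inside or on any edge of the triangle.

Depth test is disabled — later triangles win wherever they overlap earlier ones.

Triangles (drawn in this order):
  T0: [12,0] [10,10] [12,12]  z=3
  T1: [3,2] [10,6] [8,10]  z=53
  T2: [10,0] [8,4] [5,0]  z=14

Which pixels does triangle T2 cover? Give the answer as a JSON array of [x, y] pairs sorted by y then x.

T0:
  2·area = 24  (B↔C swapped to make it positive)
  edge (12, 0)→(12, 12): d=(0,12) inclusive
  edge (12, 12)→(10, 10): d=(-2,-2) inclusive
  edge (10, 10)→(12, 0): d=(2,-10) inclusive
    (0,0)@(1, 1): e=[132,0,-108] → ·  [on edge]
    (1,1)@(3, 3): e=[108,0,-84] → ·  [on edge]
    (2,2)@(5, 5): e=[84,0,-60] → ·  [on edge]
    (5,2)@(11, 5): e=[12,12,0] → █  [on edge]
    (6,2)@(13, 5): e=[-12,16,20] → ·
    (3,3)@(7, 7): e=[60,0,-36] → ·  [on edge]
    (5,3)@(11, 7): e=[12,8,4] → █
    (6,3)@(13, 7): e=[-12,12,24] → ·
    (4,4)@(9, 9): e=[36,0,-12] → ·  [on edge]
    (5,4)@(11, 9): e=[12,4,8] → █
    (6,4)@(13, 9): e=[-12,8,28] → ·
    (5,5)@(11, 11): e=[12,0,12] → █  [on edge]
  covered (4 px):
    · · · · · · · ·
    · · · · · · · ·
    · · · · · █ · ·
    · · · · · █ · ·
    · · · · · █ · ·
    · · · · · █ · ·
T1:
  2·area = 36
  edge (3, 2)→(10, 6): d=(7,4) inclusive
  edge (10, 6)→(8, 10): d=(-2,4) inclusive
  edge (8, 10)→(3, 2): d=(-5,-8) inclusive
    (2,2)@(5, 5): e=[13,22,1] → █
    (3,2)@(7, 5): e=[5,14,17] → █
    (4,2)@(9, 5): e=[-3,6,33] → ·
    (2,3)@(5, 7): e=[27,18,-9] → ·
    (3,3)@(7, 7): e=[19,10,7] → █
    (4,3)@(9, 7): e=[11,2,23] → █
    (5,3)@(11, 7): e=[3,-6,39] → ·
    (3,4)@(7, 9): e=[33,6,-3] → ·
    (4,4)@(9, 9): e=[25,-2,13] → ·
  covered (4 px):
    · · · · · · · ·
    · · · · · · · ·
    · · █ █ · · · ·
    · · · █ █ · · ·
    · · · · · · · ·
    · · · · · · · ·
T2:
  2·area = 20
  edge (10, 0)→(8, 4): d=(-2,4) inclusive
  edge (8, 4)→(5, 0): d=(-3,-4) inclusive
  edge (5, 0)→(10, 0): d=(5,0) inclusive
    (3,0)@(7, 1): e=[10,5,5] → █
    (4,0)@(9, 1): e=[2,13,5] → █
    (5,0)@(11, 1): e=[-6,21,5] → ·
    (3,1)@(7, 3): e=[6,-1,15] → ·
    (4,1)@(9, 3): e=[-2,7,15] → ·
  covered (2 px):
    · · · █ █ · · ·
    · · · · · · · ·
    · · · · · · · ·
    · · · · · · · ·
    · · · · · · · ·
    · · · · · · · ·

Answer: [[3,0],[4,0]]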